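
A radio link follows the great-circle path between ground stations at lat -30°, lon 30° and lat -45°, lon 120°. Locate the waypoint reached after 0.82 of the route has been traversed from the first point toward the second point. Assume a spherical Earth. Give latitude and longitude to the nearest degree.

≈ lat -48°, lon 102°

Convert each endpoint to a unit vector on the sphere (x = cos φ cos λ, y = cos φ sin λ, z = sin φ).
The central angle between the endpoints is δ = arccos(p₁·p₂) ≈ 1.209 rad (69.3°).
Interpolate at f = 0.82 with slerp weights a = sin((1−f)δ)/sin δ ≈ 0.231, b = sin(fδ)/sin δ ≈ 0.895.
p = a·p₁ + b·p₂ ≈ (-0.143, 0.648, -0.748); φ = arcsin(p_z) ≈ -48.43°, λ = atan2(p_y, p_x) ≈ 102.46°.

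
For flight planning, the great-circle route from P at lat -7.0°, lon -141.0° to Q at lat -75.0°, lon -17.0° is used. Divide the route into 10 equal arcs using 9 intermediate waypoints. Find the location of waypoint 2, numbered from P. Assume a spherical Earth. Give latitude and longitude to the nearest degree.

≈ lat -25°, lon -137°

The haversine formula gives a central angle δ ≈ 1.597 rad (91.5°) between the endpoints.
Interpolate at f = 2/10 with slerp weights a = sin((1−f)δ)/sin δ ≈ 0.958, b = sin(fδ)/sin δ ≈ 0.314.
p = a·p₁ + b·p₂ ≈ (-0.661, -0.622, -0.420); φ = arcsin(p_z) ≈ -24.84°, λ = atan2(p_y, p_x) ≈ -136.74°.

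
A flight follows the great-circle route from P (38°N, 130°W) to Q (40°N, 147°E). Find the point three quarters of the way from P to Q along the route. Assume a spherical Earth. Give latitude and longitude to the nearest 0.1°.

The haversine formula gives a central angle δ ≈ 1.082 rad (62.0°) between the endpoints.
Interpolate at f = 3/4 with slerp weights a = sin((1−f)δ)/sin δ ≈ 0.303, b = sin(fδ)/sin δ ≈ 0.822.
p = a·p₁ + b·p₂ ≈ (-0.681, 0.160, 0.714); φ = arcsin(p_z) ≈ 45.60°, λ = atan2(p_y, p_x) ≈ 166.78°.

≈ (45.6°N, 166.8°E)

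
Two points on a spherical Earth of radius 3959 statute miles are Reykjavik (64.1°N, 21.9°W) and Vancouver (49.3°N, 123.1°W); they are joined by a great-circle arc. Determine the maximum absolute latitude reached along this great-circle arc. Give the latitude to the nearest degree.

≈ 69°N

The great circle lies in the plane with unit normal n̂ = (p₁ × p₂)/|p₁ × p₂|.
Here n̂_z ≈ -0.359; the vertex latitude is φ_max = arccos|n̂_z| ≈ 69.0°.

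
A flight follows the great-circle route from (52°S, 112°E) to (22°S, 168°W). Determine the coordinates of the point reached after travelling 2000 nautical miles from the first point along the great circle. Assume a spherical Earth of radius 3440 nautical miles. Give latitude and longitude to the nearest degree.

≈ (44°S, 162°E)

The haversine formula gives a central angle δ ≈ 1.165 rad (66.8°) between the endpoints. The total great-circle distance is δ·R ≈ 1.165 × 3440 ≈ 4009 nmi, so the target fraction is f = 2000/4009 ≈ 0.499.
Interpolate at f ≈ 0.499 with slerp weights a = sin((1−f)δ)/sin δ ≈ 0.600, b = sin(fδ)/sin δ ≈ 0.598.
p = a·p₁ + b·p₂ ≈ (-0.680, 0.227, -0.697); φ = arcsin(p_z) ≈ -44.16°, λ = atan2(p_y, p_x) ≈ 161.52°.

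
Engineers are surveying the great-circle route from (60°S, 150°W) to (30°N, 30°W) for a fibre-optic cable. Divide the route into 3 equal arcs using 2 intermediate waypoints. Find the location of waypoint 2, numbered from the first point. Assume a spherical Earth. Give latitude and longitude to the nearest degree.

Write both endpoints as unit vectors p₁, p₂ with components (cos φ cos λ, cos φ sin λ, sin φ).
The central angle between the endpoints is δ = arccos(p₁·p₂) ≈ 2.278 rad (130.5°).
Interpolate at f = 2/3 with slerp weights a = sin((1−f)δ)/sin δ ≈ 0.905, b = sin(fδ)/sin δ ≈ 1.313.
p = a·p₁ + b·p₂ ≈ (0.593, -0.795, -0.127); φ = arcsin(p_z) ≈ -7.32°, λ = atan2(p_y, p_x) ≈ -53.28°.

≈ (7°S, 53°W)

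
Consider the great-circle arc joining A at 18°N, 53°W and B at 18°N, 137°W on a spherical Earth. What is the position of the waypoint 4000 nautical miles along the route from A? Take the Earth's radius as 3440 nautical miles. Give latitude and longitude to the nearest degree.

≈ 21°N, 124°W

The haversine formula gives a central angle δ ≈ 1.380 rad (79.0°) between the endpoints. The total great-circle distance is δ·R ≈ 1.380 × 3440 ≈ 4746 nmi, so the target fraction is f = 4000/4746 ≈ 0.843.
Interpolate at f ≈ 0.843 with slerp weights a = sin((1−f)δ)/sin δ ≈ 0.219, b = sin(fδ)/sin δ ≈ 0.935.
p = a·p₁ + b·p₂ ≈ (-0.525, -0.773, 0.357); φ = arcsin(p_z) ≈ 20.89°, λ = atan2(p_y, p_x) ≈ -124.18°.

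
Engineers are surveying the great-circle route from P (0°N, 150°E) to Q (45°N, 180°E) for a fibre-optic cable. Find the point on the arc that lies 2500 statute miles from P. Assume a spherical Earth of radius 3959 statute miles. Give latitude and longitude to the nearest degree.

≈ (32°N, 168°E)

Convert each endpoint to a unit vector on the sphere (x = cos φ cos λ, y = cos φ sin λ, z = sin φ).
The central angle between the endpoints is δ = arccos(p₁·p₂) ≈ 0.912 rad (52.2°). The total great-circle distance is δ·R ≈ 0.912 × 3959 ≈ 3610 mi, so the target fraction is f = 2500/3610 ≈ 0.693.
Interpolate at f ≈ 0.693 with slerp weights a = sin((1−f)δ)/sin δ ≈ 0.350, b = sin(fδ)/sin δ ≈ 0.747.
p = a·p₁ + b·p₂ ≈ (-0.831, 0.175, 0.528); φ = arcsin(p_z) ≈ 31.87°, λ = atan2(p_y, p_x) ≈ 168.11°.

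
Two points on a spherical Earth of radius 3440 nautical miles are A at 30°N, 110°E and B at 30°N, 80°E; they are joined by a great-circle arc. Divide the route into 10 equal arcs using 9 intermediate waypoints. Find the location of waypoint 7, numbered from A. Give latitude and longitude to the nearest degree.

≈ 31°N, 89°E

Convert each endpoint to a unit vector on the sphere (x = cos φ cos λ, y = cos φ sin λ, z = sin φ).
The central angle between the endpoints is δ = arccos(p₁·p₂) ≈ 0.452 rad (25.9°).
Interpolate at f = 7/10 with slerp weights a = sin((1−f)δ)/sin δ ≈ 0.310, b = sin(fδ)/sin δ ≈ 0.712.
p = a·p₁ + b·p₂ ≈ (0.015, 0.859, 0.511); φ = arcsin(p_z) ≈ 30.73°, λ = atan2(p_y, p_x) ≈ 88.97°.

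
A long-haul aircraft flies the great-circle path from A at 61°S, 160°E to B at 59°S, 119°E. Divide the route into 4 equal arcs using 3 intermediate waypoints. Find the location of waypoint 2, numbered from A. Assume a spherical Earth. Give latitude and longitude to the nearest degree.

Write both endpoints as unit vectors p₁, p₂ with components (cos φ cos λ, cos φ sin λ, sin φ).
The central angle between the endpoints is δ = arccos(p₁·p₂) ≈ 0.354 rad (20.3°).
Interpolate at f = 2/4 with slerp weights a = sin((1−f)δ)/sin δ ≈ 0.508, b = sin(fδ)/sin δ ≈ 0.508.
p = a·p₁ + b·p₂ ≈ (-0.358, 0.313, -0.880); φ = arcsin(p_z) ≈ -61.59°, λ = atan2(p_y, p_x) ≈ 138.85°.

≈ 62°S, 139°E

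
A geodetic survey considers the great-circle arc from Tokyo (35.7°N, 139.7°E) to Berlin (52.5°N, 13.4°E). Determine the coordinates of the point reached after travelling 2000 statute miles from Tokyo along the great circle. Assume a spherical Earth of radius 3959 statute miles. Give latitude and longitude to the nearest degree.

Write both endpoints as unit vectors p₁, p₂ with components (cos φ cos λ, cos φ sin λ, sin φ).
The central angle between the endpoints is δ = arccos(p₁·p₂) ≈ 1.400 rad (80.2°). The total great-circle distance is δ·R ≈ 1.400 × 3959 ≈ 5541 mi, so the target fraction is f = 2000/5541 ≈ 0.361.
Interpolate at f ≈ 0.361 with slerp weights a = sin((1−f)δ)/sin δ ≈ 0.791, b = sin(fδ)/sin δ ≈ 0.491.
p = a·p₁ + b·p₂ ≈ (-0.199, 0.485, 0.851); φ = arcsin(p_z) ≈ 58.37°, λ = atan2(p_y, p_x) ≈ 112.34°.

≈ (58°N, 112°E)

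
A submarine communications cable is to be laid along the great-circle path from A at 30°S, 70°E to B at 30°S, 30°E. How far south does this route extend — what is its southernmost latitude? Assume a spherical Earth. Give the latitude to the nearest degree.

≈ 32°S

The great circle lies in the plane with unit normal n̂ = (p₁ × p₂)/|p₁ × p₂|.
Here n̂_z ≈ -0.852; the vertex latitude is φ_max = arccos|n̂_z| ≈ 31.6°.
Check via Clairaut: cos φ_max = |cos φ₁| · sin C = cos(30.0°)·sin(100.3°) ≈ 0.852, again giving ≈ 31.6°.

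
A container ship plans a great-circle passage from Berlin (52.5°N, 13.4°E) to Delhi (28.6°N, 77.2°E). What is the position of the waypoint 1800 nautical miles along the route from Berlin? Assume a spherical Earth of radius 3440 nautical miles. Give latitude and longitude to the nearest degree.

From cos δ = sin φ₁ sin φ₂ + cos φ₁ cos φ₂ cos Δλ, the central angle is δ ≈ 0.907 rad (52.0°). The total great-circle distance is δ·R ≈ 0.907 × 3440 ≈ 3122 nmi, so the target fraction is f = 1800/3122 ≈ 0.577.
Interpolate at f ≈ 0.577 with slerp weights a = sin((1−f)δ)/sin δ ≈ 0.476, b = sin(fδ)/sin δ ≈ 0.634.
p = a·p₁ + b·p₂ ≈ (0.405, 0.610, 0.681); φ = arcsin(p_z) ≈ 42.92°, λ = atan2(p_y, p_x) ≈ 56.42°.

≈ 43°N, 56°E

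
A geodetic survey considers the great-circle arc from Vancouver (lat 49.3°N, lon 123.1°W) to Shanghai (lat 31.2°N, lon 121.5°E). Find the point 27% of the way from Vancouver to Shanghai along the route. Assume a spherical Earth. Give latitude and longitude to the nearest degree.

Write both endpoints as unit vectors p₁, p₂ with components (cos φ cos λ, cos φ sin λ, sin φ).
The central angle between the endpoints is δ = arccos(p₁·p₂) ≈ 1.417 rad (81.2°).
Interpolate at f = 0.27 with slerp weights a = sin((1−f)δ)/sin δ ≈ 0.870, b = sin(fδ)/sin δ ≈ 0.378.
p = a·p₁ + b·p₂ ≈ (-0.479, -0.200, 0.855); φ = arcsin(p_z) ≈ 58.77°, λ = atan2(p_y, p_x) ≈ -157.35°.

≈ lat 59°N, lon 157°W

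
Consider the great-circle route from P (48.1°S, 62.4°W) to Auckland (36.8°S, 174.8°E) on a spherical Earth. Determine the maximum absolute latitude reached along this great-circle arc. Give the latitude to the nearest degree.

The great circle lies in the plane with unit normal n̂ = (p₁ × p₂)/|p₁ × p₂|.
Here n̂_z ≈ -0.455; the vertex latitude is φ_max = arccos|n̂_z| ≈ 62.9°.
Check via Clairaut: cos φ_max = |cos φ₁| · sin C = cos(48.1°)·sin(137.0°) ≈ 0.455, again giving ≈ 62.9°.

≈ 63°S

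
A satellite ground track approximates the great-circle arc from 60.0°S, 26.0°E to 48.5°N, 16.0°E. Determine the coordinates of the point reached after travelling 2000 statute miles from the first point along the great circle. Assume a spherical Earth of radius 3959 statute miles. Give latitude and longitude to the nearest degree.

≈ 31°S, 22°E

Write both endpoints as unit vectors p₁, p₂ with components (cos φ cos λ, cos φ sin λ, sin φ).
The central angle between the endpoints is δ = arccos(p₁·p₂) ≈ 1.899 rad (108.8°). The total great-circle distance is δ·R ≈ 1.899 × 3959 ≈ 7518 mi, so the target fraction is f = 2000/7518 ≈ 0.266.
Interpolate at f ≈ 0.266 with slerp weights a = sin((1−f)δ)/sin δ ≈ 1.040, b = sin(fδ)/sin δ ≈ 0.511.
p = a·p₁ + b·p₂ ≈ (0.793, 0.321, -0.518); φ = arcsin(p_z) ≈ -31.18°, λ = atan2(p_y, p_x) ≈ 22.06°.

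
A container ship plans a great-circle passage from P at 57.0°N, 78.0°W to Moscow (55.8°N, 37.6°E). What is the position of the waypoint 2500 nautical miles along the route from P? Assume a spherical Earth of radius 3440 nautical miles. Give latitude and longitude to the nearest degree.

≈ 66°N, 17°E

The haversine formula gives a central angle δ ≈ 0.975 rad (55.8°) between the endpoints. The total great-circle distance is δ·R ≈ 0.975 × 3440 ≈ 3353 nmi, so the target fraction is f = 2500/3353 ≈ 0.746.
Interpolate at f ≈ 0.746 with slerp weights a = sin((1−f)δ)/sin δ ≈ 0.297, b = sin(fδ)/sin δ ≈ 0.803.
p = a·p₁ + b·p₂ ≈ (0.391, 0.117, 0.913); φ = arcsin(p_z) ≈ 65.90°, λ = atan2(p_y, p_x) ≈ 16.70°.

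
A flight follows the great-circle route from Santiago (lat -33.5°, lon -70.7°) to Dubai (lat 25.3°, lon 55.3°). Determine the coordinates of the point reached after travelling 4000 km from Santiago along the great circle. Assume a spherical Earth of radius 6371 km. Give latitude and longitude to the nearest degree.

Convert each endpoint to a unit vector on the sphere (x = cos φ cos λ, y = cos φ sin λ, z = sin φ).
The central angle between the endpoints is δ = arccos(p₁·p₂) ≈ 2.317 rad (132.8°). The total great-circle distance is δ·R ≈ 2.317 × 6371 ≈ 14763 km, so the target fraction is f = 4000/14763 ≈ 0.271.
Interpolate at f ≈ 0.271 with slerp weights a = sin((1−f)δ)/sin δ ≈ 1.353, b = sin(fδ)/sin δ ≈ 0.800.
p = a·p₁ + b·p₂ ≈ (0.785, -0.470, -0.405); φ = arcsin(p_z) ≈ -23.87°, λ = atan2(p_y, p_x) ≈ -30.91°.

≈ lat -24°, lon -31°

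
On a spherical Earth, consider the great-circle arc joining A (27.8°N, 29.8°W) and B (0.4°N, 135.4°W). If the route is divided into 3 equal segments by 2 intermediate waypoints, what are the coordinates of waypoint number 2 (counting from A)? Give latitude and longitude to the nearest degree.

Convert each endpoint to a unit vector on the sphere (x = cos φ cos λ, y = cos φ sin λ, z = sin φ).
The central angle between the endpoints is δ = arccos(p₁·p₂) ≈ 1.808 rad (103.6°).
Interpolate at f = 2/3 with slerp weights a = sin((1−f)δ)/sin δ ≈ 0.583, b = sin(fδ)/sin δ ≈ 0.961.
p = a·p₁ + b·p₂ ≈ (-0.236, -0.931, 0.279); φ = arcsin(p_z) ≈ 16.18°, λ = atan2(p_y, p_x) ≈ -104.26°.

≈ (16°N, 104°W)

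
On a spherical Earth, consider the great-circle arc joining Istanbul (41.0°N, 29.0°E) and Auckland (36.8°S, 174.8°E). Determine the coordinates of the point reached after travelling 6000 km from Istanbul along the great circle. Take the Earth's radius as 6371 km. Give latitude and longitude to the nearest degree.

Convert each endpoint to a unit vector on the sphere (x = cos φ cos λ, y = cos φ sin λ, z = sin φ).
The central angle between the endpoints is δ = arccos(p₁·p₂) ≈ 2.674 rad (153.2°). The total great-circle distance is δ·R ≈ 2.674 × 6371 ≈ 17038 km, so the target fraction is f = 6000/17038 ≈ 0.352.
Interpolate at f ≈ 0.352 with slerp weights a = sin((1−f)δ)/sin δ ≈ 2.191, b = sin(fδ)/sin δ ≈ 1.795.
p = a·p₁ + b·p₂ ≈ (0.015, 0.932, 0.362); φ = arcsin(p_z) ≈ 21.23°, λ = atan2(p_y, p_x) ≈ 89.09°.

≈ 21°N, 89°E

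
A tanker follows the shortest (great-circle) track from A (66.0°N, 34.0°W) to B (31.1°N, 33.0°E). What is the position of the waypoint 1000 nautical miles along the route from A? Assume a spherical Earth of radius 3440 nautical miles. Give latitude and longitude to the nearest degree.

Write both endpoints as unit vectors p₁, p₂ with components (cos φ cos λ, cos φ sin λ, sin φ).
The central angle between the endpoints is δ = arccos(p₁·p₂) ≈ 0.917 rad (52.6°). The total great-circle distance is δ·R ≈ 0.917 × 3440 ≈ 3156 nmi, so the target fraction is f = 1000/3156 ≈ 0.317.
Interpolate at f ≈ 0.317 with slerp weights a = sin((1−f)δ)/sin δ ≈ 0.739, b = sin(fδ)/sin δ ≈ 0.361.
p = a·p₁ + b·p₂ ≈ (0.508, 0.000, 0.861); φ = arcsin(p_z) ≈ 59.45°, λ = atan2(p_y, p_x) ≈ 0.04°.

≈ (59°N, 0°E)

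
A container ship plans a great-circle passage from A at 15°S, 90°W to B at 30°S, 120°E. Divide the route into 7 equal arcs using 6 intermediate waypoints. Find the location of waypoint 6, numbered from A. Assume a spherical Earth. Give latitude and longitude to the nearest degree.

≈ 44°S, 135°E

Convert each endpoint to a unit vector on the sphere (x = cos φ cos λ, y = cos φ sin λ, z = sin φ).
The central angle between the endpoints is δ = arccos(p₁·p₂) ≈ 2.208 rad (126.5°).
Interpolate at f = 6/7 with slerp weights a = sin((1−f)δ)/sin δ ≈ 0.386, b = sin(fδ)/sin δ ≈ 1.180.
p = a·p₁ + b·p₂ ≈ (-0.511, 0.512, -0.690); φ = arcsin(p_z) ≈ -43.64°, λ = atan2(p_y, p_x) ≈ 134.93°.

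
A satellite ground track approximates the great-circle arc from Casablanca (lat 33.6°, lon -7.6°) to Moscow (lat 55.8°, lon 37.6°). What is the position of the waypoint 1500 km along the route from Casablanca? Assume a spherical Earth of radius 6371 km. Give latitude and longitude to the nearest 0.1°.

The haversine formula gives a central angle δ ≈ 0.664 rad (38.0°) between the endpoints. The total great-circle distance is δ·R ≈ 0.664 × 6371 ≈ 4230 km, so the target fraction is f = 1500/4230 ≈ 0.355.
Interpolate at f ≈ 0.355 with slerp weights a = sin((1−f)δ)/sin δ ≈ 0.674, b = sin(fδ)/sin δ ≈ 0.379.
p = a·p₁ + b·p₂ ≈ (0.725, 0.056, 0.686); φ = arcsin(p_z) ≈ 43.33°, λ = atan2(p_y, p_x) ≈ 4.38°.

≈ lat 43.3°, lon 4.4°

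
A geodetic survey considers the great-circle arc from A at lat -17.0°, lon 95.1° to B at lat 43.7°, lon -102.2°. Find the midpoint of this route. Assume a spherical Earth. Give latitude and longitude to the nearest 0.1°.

Write both endpoints as unit vectors p₁, p₂ with components (cos φ cos λ, cos φ sin λ, sin φ).
The central angle between the endpoints is δ = arccos(p₁·p₂) ≈ 2.610 rad (149.6°).
Interpolate at f = 1/2 with slerp weights a = sin((1−f)δ)/sin δ ≈ 1.904, b = sin(fδ)/sin δ ≈ 1.904.
p = a·p₁ + b·p₂ ≈ (-0.453, 0.468, 0.759); φ = arcsin(p_z) ≈ 49.36°, λ = atan2(p_y, p_x) ≈ 134.04°.

≈ lat 49.4°, lon 134.0°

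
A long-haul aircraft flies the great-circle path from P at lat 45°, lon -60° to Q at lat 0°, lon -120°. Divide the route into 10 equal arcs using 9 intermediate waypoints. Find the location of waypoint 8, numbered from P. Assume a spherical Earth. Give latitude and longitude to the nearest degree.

≈ lat 10°, lon -111°

From cos δ = sin φ₁ sin φ₂ + cos φ₁ cos φ₂ cos Δλ, the central angle is δ ≈ 1.209 rad (69.3°).
Interpolate at f = 8/10 with slerp weights a = sin((1−f)δ)/sin δ ≈ 0.256, b = sin(fδ)/sin δ ≈ 0.880.
p = a·p₁ + b·p₂ ≈ (-0.350, -0.919, 0.181); φ = arcsin(p_z) ≈ 10.43°, λ = atan2(p_y, p_x) ≈ -110.83°.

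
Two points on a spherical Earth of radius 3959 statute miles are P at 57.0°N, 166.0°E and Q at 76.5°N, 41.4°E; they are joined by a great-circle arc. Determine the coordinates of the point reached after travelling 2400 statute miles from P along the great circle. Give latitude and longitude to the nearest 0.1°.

≈ 80.6°N, 72.5°E

From cos δ = sin φ₁ sin φ₂ + cos φ₁ cos φ₂ cos Δλ, the central angle is δ ≈ 0.733 rad (42.0°). The total great-circle distance is δ·R ≈ 0.733 × 3959 ≈ 2901 mi, so the target fraction is f = 2400/2901 ≈ 0.827.
Interpolate at f ≈ 0.827 with slerp weights a = sin((1−f)δ)/sin δ ≈ 0.189, b = sin(fδ)/sin δ ≈ 0.852.
p = a·p₁ + b·p₂ ≈ (0.049, 0.156, 0.986); φ = arcsin(p_z) ≈ 80.56°, λ = atan2(p_y, p_x) ≈ 72.46°.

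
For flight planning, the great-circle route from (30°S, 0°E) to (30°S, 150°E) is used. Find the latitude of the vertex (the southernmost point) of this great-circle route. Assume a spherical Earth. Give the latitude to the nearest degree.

≈ 66°S

The great circle lies in the plane with unit normal n̂ = (p₁ × p₂)/|p₁ × p₂|.
Here n̂_z ≈ +0.409; the vertex latitude is φ_max = arccos|n̂_z| ≈ 65.9°.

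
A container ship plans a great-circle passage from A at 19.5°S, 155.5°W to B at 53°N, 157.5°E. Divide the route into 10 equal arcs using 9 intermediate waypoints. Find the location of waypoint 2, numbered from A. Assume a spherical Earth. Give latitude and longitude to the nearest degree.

≈ 4°S, 163°W

The haversine formula gives a central angle δ ≈ 1.450 rad (83.1°) between the endpoints.
Interpolate at f = 2/10 with slerp weights a = sin((1−f)δ)/sin δ ≈ 0.924, b = sin(fδ)/sin δ ≈ 0.288.
p = a·p₁ + b·p₂ ≈ (-0.952, -0.295, -0.078); φ = arcsin(p_z) ≈ -4.49°, λ = atan2(p_y, p_x) ≈ -162.81°.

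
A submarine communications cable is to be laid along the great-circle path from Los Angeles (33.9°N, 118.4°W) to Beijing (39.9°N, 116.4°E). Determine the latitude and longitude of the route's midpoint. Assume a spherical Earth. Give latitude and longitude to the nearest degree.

≈ (58°N, 177°W)

Convert each endpoint to a unit vector on the sphere (x = cos φ cos λ, y = cos φ sin λ, z = sin φ).
The central angle between the endpoints is δ = arccos(p₁·p₂) ≈ 1.580 rad (90.5°).
Interpolate at f = 1/2 with slerp weights a = sin((1−f)δ)/sin δ ≈ 0.710, b = sin(fδ)/sin δ ≈ 0.710.
p = a·p₁ + b·p₂ ≈ (-0.523, -0.031, 0.852); φ = arcsin(p_z) ≈ 58.42°, λ = atan2(p_y, p_x) ≈ -176.66°.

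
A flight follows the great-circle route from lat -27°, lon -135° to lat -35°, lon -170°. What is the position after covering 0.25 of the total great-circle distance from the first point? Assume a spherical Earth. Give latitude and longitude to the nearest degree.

From cos δ = sin φ₁ sin φ₂ + cos φ₁ cos φ₂ cos Δλ, the central angle is δ ≈ 0.539 rad (30.9°).
Interpolate at f = 0.25 with slerp weights a = sin((1−f)δ)/sin δ ≈ 0.766, b = sin(fδ)/sin δ ≈ 0.262.
p = a·p₁ + b·p₂ ≈ (-0.694, -0.520, -0.498); φ = arcsin(p_z) ≈ -29.87°, λ = atan2(p_y, p_x) ≈ -143.15°.

≈ lat -30°, lon -143°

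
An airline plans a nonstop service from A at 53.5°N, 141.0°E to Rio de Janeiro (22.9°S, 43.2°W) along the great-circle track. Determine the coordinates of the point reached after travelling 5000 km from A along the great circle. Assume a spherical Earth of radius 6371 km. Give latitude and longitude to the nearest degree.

≈ 80°N, 72°W

The haversine formula gives a central angle δ ≈ 2.605 rad (149.2°) between the endpoints. The total great-circle distance is δ·R ≈ 2.605 × 6371 ≈ 16594 km, so the target fraction is f = 5000/16594 ≈ 0.301.
Interpolate at f ≈ 0.301 with slerp weights a = sin((1−f)δ)/sin δ ≈ 1.895, b = sin(fδ)/sin δ ≈ 1.382.
p = a·p₁ + b·p₂ ≈ (0.052, -0.162, 0.985); φ = arcsin(p_z) ≈ 80.21°, λ = atan2(p_y, p_x) ≈ -72.23°.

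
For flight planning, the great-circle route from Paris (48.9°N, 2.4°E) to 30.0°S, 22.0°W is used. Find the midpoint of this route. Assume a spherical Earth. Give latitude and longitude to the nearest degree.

≈ 10°N, 11°W

Write both endpoints as unit vectors p₁, p₂ with components (cos φ cos λ, cos φ sin λ, sin φ).
The central angle between the endpoints is δ = arccos(p₁·p₂) ≈ 1.429 rad (81.9°).
Interpolate at f = 1/2 with slerp weights a = sin((1−f)δ)/sin δ ≈ 0.662, b = sin(fδ)/sin δ ≈ 0.662.
p = a·p₁ + b·p₂ ≈ (0.966, -0.196, 0.168); φ = arcsin(p_z) ≈ 9.66°, λ = atan2(p_y, p_x) ≈ -11.50°.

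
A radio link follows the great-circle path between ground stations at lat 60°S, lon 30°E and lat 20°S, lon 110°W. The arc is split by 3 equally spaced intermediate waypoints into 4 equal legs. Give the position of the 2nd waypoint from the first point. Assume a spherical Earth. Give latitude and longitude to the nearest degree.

Write both endpoints as unit vectors p₁, p₂ with components (cos φ cos λ, cos φ sin λ, sin φ).
The central angle between the endpoints is δ = arccos(p₁·p₂) ≈ 1.635 rad (93.7°).
Interpolate at f = 2/4 with slerp weights a = sin((1−f)δ)/sin δ ≈ 0.731, b = sin(fδ)/sin δ ≈ 0.731.
p = a·p₁ + b·p₂ ≈ (0.082, -0.463, -0.883); φ = arcsin(p_z) ≈ -61.98°, λ = atan2(p_y, p_x) ≈ -80.00°.

≈ lat 62°S, lon 80°W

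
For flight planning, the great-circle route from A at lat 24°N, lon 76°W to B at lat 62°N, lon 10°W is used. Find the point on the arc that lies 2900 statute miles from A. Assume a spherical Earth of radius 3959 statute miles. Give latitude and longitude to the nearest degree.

Convert each endpoint to a unit vector on the sphere (x = cos φ cos λ, y = cos φ sin λ, z = sin φ).
The central angle between the endpoints is δ = arccos(p₁·p₂) ≈ 1.008 rad (57.8°). The total great-circle distance is δ·R ≈ 1.008 × 3959 ≈ 3991 mi, so the target fraction is f = 2900/3991 ≈ 0.727.
Interpolate at f ≈ 0.727 with slerp weights a = sin((1−f)δ)/sin δ ≈ 0.322, b = sin(fδ)/sin δ ≈ 0.791.
p = a·p₁ + b·p₂ ≈ (0.437, -0.350, 0.829); φ = arcsin(p_z) ≈ 55.99°, λ = atan2(p_y, p_x) ≈ -38.68°.

≈ lat 56°N, lon 39°W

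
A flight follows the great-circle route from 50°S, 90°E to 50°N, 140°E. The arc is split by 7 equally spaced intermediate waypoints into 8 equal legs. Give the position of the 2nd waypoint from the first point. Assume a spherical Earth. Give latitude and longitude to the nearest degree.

Write both endpoints as unit vectors p₁, p₂ with components (cos φ cos λ, cos φ sin λ, sin φ).
The central angle between the endpoints is δ = arccos(p₁·p₂) ≈ 1.898 rad (108.7°).
Interpolate at f = 2/8 with slerp weights a = sin((1−f)δ)/sin δ ≈ 1.045, b = sin(fδ)/sin δ ≈ 0.482.
p = a·p₁ + b·p₂ ≈ (-0.238, 0.871, -0.431); φ = arcsin(p_z) ≈ -25.50°, λ = atan2(p_y, p_x) ≈ 105.26°.

≈ 26°S, 105°E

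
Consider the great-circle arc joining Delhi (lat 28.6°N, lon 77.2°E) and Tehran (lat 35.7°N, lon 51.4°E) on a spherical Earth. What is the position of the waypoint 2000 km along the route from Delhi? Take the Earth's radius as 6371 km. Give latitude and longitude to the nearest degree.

Convert each endpoint to a unit vector on the sphere (x = cos φ cos λ, y = cos φ sin λ, z = sin φ).
The central angle between the endpoints is δ = arccos(p₁·p₂) ≈ 0.399 rad (22.9°). The total great-circle distance is δ·R ≈ 0.399 × 6371 ≈ 2545 km, so the target fraction is f = 2000/2545 ≈ 0.786.
Interpolate at f ≈ 0.786 with slerp weights a = sin((1−f)δ)/sin δ ≈ 0.220, b = sin(fδ)/sin δ ≈ 0.794.
p = a·p₁ + b·p₂ ≈ (0.445, 0.692, 0.568); φ = arcsin(p_z) ≈ 34.64°, λ = atan2(p_y, p_x) ≈ 57.26°.

≈ lat 35°N, lon 57°E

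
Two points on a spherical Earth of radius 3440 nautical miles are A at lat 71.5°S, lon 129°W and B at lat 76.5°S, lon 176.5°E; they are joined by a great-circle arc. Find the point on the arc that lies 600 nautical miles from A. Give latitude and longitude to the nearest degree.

Write both endpoints as unit vectors p₁, p₂ with components (cos φ cos λ, cos φ sin λ, sin φ).
The central angle between the endpoints is δ = arccos(p₁·p₂) ≈ 0.265 rad (15.2°). The total great-circle distance is δ·R ≈ 0.265 × 3440 ≈ 911 nmi, so the target fraction is f = 600/911 ≈ 0.659.
Interpolate at f ≈ 0.659 with slerp weights a = sin((1−f)δ)/sin δ ≈ 0.345, b = sin(fδ)/sin δ ≈ 0.663.
p = a·p₁ + b·p₂ ≈ (-0.223, -0.076, -0.972); φ = arcsin(p_z) ≈ -76.36°, λ = atan2(p_y, p_x) ≈ -161.30°.

≈ lat 76°S, lon 161°W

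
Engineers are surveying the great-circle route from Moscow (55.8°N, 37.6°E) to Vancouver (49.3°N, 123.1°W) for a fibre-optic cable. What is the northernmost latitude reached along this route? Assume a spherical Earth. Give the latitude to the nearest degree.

The great circle lies in the plane with unit normal n̂ = (p₁ × p₂)/|p₁ × p₂|.
Here n̂_z ≈ -0.126; the vertex latitude is φ_max = arccos|n̂_z| ≈ 82.7°.

≈ 83°N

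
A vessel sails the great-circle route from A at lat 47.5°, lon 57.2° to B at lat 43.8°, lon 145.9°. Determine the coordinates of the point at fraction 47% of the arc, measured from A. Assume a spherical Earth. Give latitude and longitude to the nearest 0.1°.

Convert each endpoint to a unit vector on the sphere (x = cos φ cos λ, y = cos φ sin λ, z = sin φ).
The central angle between the endpoints is δ = arccos(p₁·p₂) ≈ 1.022 rad (58.6°).
Interpolate at f = 0.47 with slerp weights a = sin((1−f)δ)/sin δ ≈ 0.604, b = sin(fδ)/sin δ ≈ 0.542.
p = a·p₁ + b·p₂ ≈ (-0.103, 0.562, 0.820); φ = arcsin(p_z) ≈ 55.13°, λ = atan2(p_y, p_x) ≈ 100.33°.

≈ lat 55.1°, lon 100.3°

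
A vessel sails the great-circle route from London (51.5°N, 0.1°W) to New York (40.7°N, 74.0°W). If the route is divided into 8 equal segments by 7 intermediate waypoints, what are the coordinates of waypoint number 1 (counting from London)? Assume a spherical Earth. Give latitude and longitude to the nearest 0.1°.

From cos δ = sin φ₁ sin φ₂ + cos φ₁ cos φ₂ cos Δλ, the central angle is δ ≈ 0.875 rad (50.1°).
Interpolate at f = 1/8 with slerp weights a = sin((1−f)δ)/sin δ ≈ 0.903, b = sin(fδ)/sin δ ≈ 0.142.
p = a·p₁ + b·p₂ ≈ (0.592, -0.105, 0.799); φ = arcsin(p_z) ≈ 53.06°, λ = atan2(p_y, p_x) ≈ -10.03°.

≈ (53.1°N, 10.0°W)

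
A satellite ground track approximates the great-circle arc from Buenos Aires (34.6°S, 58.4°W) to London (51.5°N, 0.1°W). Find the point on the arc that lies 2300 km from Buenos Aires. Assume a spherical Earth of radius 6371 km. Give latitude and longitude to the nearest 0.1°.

Write both endpoints as unit vectors p₁, p₂ with components (cos φ cos λ, cos φ sin λ, sin φ).
The central angle between the endpoints is δ = arccos(p₁·p₂) ≈ 1.747 rad (100.1°). The total great-circle distance is δ·R ≈ 1.747 × 6371 ≈ 11129 km, so the target fraction is f = 2300/11129 ≈ 0.207.
Interpolate at f ≈ 0.207 with slerp weights a = sin((1−f)δ)/sin δ ≈ 0.998, b = sin(fδ)/sin δ ≈ 0.359.
p = a·p₁ + b·p₂ ≈ (0.654, -0.700, -0.286); φ = arcsin(p_z) ≈ -16.63°, λ = atan2(p_y, p_x) ≈ -46.96°.

≈ 16.6°S, 47.0°W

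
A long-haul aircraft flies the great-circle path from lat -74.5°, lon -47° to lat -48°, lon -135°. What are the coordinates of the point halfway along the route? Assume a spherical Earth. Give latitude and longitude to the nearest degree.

Write both endpoints as unit vectors p₁, p₂ with components (cos φ cos λ, cos φ sin λ, sin φ).
The central angle between the endpoints is δ = arccos(p₁·p₂) ≈ 0.764 rad (43.8°).
Interpolate at f = 1/2 with slerp weights a = sin((1−f)δ)/sin δ ≈ 0.539, b = sin(fδ)/sin δ ≈ 0.539.
p = a·p₁ + b·p₂ ≈ (-0.157, -0.360, -0.920); φ = arcsin(p_z) ≈ -66.87°, λ = atan2(p_y, p_x) ≈ -113.51°.

≈ lat -67°, lon -114°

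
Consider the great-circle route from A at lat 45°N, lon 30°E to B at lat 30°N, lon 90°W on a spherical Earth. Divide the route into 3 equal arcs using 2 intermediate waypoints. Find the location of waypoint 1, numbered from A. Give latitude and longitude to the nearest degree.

≈ lat 58°N, lon 13°W

Write both endpoints as unit vectors p₁, p₂ with components (cos φ cos λ, cos φ sin λ, sin φ).
The central angle between the endpoints is δ = arccos(p₁·p₂) ≈ 1.523 rad (87.3°).
Interpolate at f = 1/3 with slerp weights a = sin((1−f)δ)/sin δ ≈ 0.851, b = sin(fδ)/sin δ ≈ 0.487.
p = a·p₁ + b·p₂ ≈ (0.521, -0.121, 0.845); φ = arcsin(p_z) ≈ 57.67°, λ = atan2(p_y, p_x) ≈ -13.05°.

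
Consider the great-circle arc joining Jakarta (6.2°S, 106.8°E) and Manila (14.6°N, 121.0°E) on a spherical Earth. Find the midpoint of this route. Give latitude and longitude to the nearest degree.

≈ 4°N, 114°E

Write both endpoints as unit vectors p₁, p₂ with components (cos φ cos λ, cos φ sin λ, sin φ).
The central angle between the endpoints is δ = arccos(p₁·p₂) ≈ 0.438 rad (25.1°).
Interpolate at f = 1/2 with slerp weights a = sin((1−f)δ)/sin δ ≈ 0.512, b = sin(fδ)/sin δ ≈ 0.512.
p = a·p₁ + b·p₂ ≈ (-0.403, 0.912, 0.074); φ = arcsin(p_z) ≈ 4.23°, λ = atan2(p_y, p_x) ≈ 113.80°.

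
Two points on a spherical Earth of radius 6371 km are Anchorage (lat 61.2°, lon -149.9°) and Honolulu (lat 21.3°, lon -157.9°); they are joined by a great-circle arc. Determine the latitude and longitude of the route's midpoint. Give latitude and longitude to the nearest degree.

The haversine formula gives a central angle δ ≈ 0.703 rad (40.3°) between the endpoints.
Interpolate at f = 1/2 with slerp weights a = sin((1−f)δ)/sin δ ≈ 0.533, b = sin(fδ)/sin δ ≈ 0.533.
p = a·p₁ + b·p₂ ≈ (-0.682, -0.315, 0.660); φ = arcsin(p_z) ≈ 41.31°, λ = atan2(p_y, p_x) ≈ -155.18°.

≈ lat 41°, lon -155°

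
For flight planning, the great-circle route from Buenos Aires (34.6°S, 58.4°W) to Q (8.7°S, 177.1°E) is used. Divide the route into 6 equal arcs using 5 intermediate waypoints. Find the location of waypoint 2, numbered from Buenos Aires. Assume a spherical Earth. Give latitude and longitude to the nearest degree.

Convert each endpoint to a unit vector on the sphere (x = cos φ cos λ, y = cos φ sin λ, z = sin φ).
The central angle between the endpoints is δ = arccos(p₁·p₂) ≈ 1.955 rad (112.0°).
Interpolate at f = 2/6 with slerp weights a = sin((1−f)δ)/sin δ ≈ 1.040, b = sin(fδ)/sin δ ≈ 0.654.
p = a·p₁ + b·p₂ ≈ (-0.197, -0.697, -0.690); φ = arcsin(p_z) ≈ -43.61°, λ = atan2(p_y, p_x) ≈ -105.81°.

≈ (44°S, 106°W)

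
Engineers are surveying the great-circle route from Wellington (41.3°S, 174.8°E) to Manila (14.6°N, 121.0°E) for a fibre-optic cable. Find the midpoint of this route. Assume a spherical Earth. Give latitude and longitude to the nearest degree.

≈ (15°S, 144°E)

Write both endpoints as unit vectors p₁, p₂ with components (cos φ cos λ, cos φ sin λ, sin φ).
The central angle between the endpoints is δ = arccos(p₁·p₂) ≈ 1.305 rad (74.8°).
Interpolate at f = 1/2 with slerp weights a = sin((1−f)δ)/sin δ ≈ 0.629, b = sin(fδ)/sin δ ≈ 0.629.
p = a·p₁ + b·p₂ ≈ (-0.784, 0.565, -0.257); φ = arcsin(p_z) ≈ -14.87°, λ = atan2(p_y, p_x) ≈ 144.24°.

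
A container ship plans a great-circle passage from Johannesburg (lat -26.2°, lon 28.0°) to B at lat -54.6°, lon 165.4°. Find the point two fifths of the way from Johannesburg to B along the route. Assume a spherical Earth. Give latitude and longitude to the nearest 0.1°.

The haversine formula gives a central angle δ ≈ 1.594 rad (91.3°) between the endpoints.
Interpolate at f = 2/5 with slerp weights a = sin((1−f)δ)/sin δ ≈ 0.817, b = sin(fδ)/sin δ ≈ 0.595.
p = a·p₁ + b·p₂ ≈ (0.314, 0.431, -0.846); φ = arcsin(p_z) ≈ -57.78°, λ = atan2(p_y, p_x) ≈ 53.96°.

≈ lat -57.8°, lon 54.0°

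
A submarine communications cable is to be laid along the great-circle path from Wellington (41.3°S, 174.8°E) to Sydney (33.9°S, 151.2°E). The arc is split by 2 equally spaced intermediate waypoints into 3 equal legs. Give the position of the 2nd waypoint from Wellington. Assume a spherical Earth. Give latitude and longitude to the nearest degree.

≈ (37°S, 159°E)

Write both endpoints as unit vectors p₁, p₂ with components (cos φ cos λ, cos φ sin λ, sin φ).
The central angle between the endpoints is δ = arccos(p₁·p₂) ≈ 0.350 rad (20.0°).
Interpolate at f = 2/3 with slerp weights a = sin((1−f)δ)/sin δ ≈ 0.339, b = sin(fδ)/sin δ ≈ 0.674.
p = a·p₁ + b·p₂ ≈ (-0.744, 0.293, -0.600); φ = arcsin(p_z) ≈ -36.88°, λ = atan2(p_y, p_x) ≈ 158.53°.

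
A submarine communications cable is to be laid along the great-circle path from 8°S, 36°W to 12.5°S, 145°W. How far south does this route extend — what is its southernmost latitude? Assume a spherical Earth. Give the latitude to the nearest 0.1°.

≈ 17.5°S

The great circle lies in the plane with unit normal n̂ = (p₁ × p₂)/|p₁ × p₂|.
Here n̂_z ≈ -0.954; the vertex latitude is φ_max = arccos|n̂_z| ≈ 17.5°.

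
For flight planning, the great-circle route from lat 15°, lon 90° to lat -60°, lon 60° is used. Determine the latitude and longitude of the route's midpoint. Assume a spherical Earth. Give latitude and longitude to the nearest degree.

≈ lat -23°, lon 80°

Write both endpoints as unit vectors p₁, p₂ with components (cos φ cos λ, cos φ sin λ, sin φ).
The central angle between the endpoints is δ = arccos(p₁·p₂) ≈ 1.375 rad (78.8°).
Interpolate at f = 1/2 with slerp weights a = sin((1−f)δ)/sin δ ≈ 0.647, b = sin(fδ)/sin δ ≈ 0.647.
p = a·p₁ + b·p₂ ≈ (0.162, 0.905, -0.393); φ = arcsin(p_z) ≈ -23.14°, λ = atan2(p_y, p_x) ≈ 79.87°.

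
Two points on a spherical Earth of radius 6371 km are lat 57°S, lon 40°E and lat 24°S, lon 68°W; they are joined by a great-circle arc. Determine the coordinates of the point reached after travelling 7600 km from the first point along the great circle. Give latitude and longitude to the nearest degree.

The haversine formula gives a central angle δ ≈ 1.382 rad (79.2°) between the endpoints. The total great-circle distance is δ·R ≈ 1.382 × 6371 ≈ 8807 km, so the target fraction is f = 7600/8807 ≈ 0.863.
Interpolate at f ≈ 0.863 with slerp weights a = sin((1−f)δ)/sin δ ≈ 0.192, b = sin(fδ)/sin δ ≈ 0.946.
p = a·p₁ + b·p₂ ≈ (0.404, -0.734, -0.546); φ = arcsin(p_z) ≈ -33.07°, λ = atan2(p_y, p_x) ≈ -61.20°.

≈ lat 33°S, lon 61°W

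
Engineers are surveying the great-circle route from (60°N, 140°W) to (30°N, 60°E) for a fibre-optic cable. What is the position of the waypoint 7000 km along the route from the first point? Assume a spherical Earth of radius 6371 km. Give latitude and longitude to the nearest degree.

≈ (55°N, 67°E)

Convert each endpoint to a unit vector on the sphere (x = cos φ cos λ, y = cos φ sin λ, z = sin φ).
The central angle between the endpoints is δ = arccos(p₁·p₂) ≈ 1.545 rad (88.5°). The total great-circle distance is δ·R ≈ 1.545 × 6371 ≈ 9841 km, so the target fraction is f = 7000/9841 ≈ 0.711.
Interpolate at f ≈ 0.711 with slerp weights a = sin((1−f)δ)/sin δ ≈ 0.431, b = sin(fδ)/sin δ ≈ 0.891.
p = a·p₁ + b·p₂ ≈ (0.221, 0.530, 0.819); φ = arcsin(p_z) ≈ 55.00°, λ = atan2(p_y, p_x) ≈ 67.39°.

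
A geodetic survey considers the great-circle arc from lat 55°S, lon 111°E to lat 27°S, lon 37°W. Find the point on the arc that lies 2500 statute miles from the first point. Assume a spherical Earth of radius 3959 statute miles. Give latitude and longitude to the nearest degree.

From cos δ = sin φ₁ sin φ₂ + cos φ₁ cos φ₂ cos Δλ, the central angle is δ ≈ 1.632 rad (93.5°). The total great-circle distance is δ·R ≈ 1.632 × 3959 ≈ 6462 mi, so the target fraction is f = 2500/6462 ≈ 0.387.
Interpolate at f ≈ 0.387 with slerp weights a = sin((1−f)δ)/sin δ ≈ 0.844, b = sin(fδ)/sin δ ≈ 0.591.
p = a·p₁ + b·p₂ ≈ (0.247, 0.135, -0.960); φ = arcsin(p_z) ≈ -73.64°, λ = atan2(p_y, p_x) ≈ 28.53°.

≈ lat 74°S, lon 29°E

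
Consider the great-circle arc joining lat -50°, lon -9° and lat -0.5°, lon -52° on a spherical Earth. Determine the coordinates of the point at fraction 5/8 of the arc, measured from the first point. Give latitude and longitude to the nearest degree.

The haversine formula gives a central angle δ ≈ 1.074 rad (61.5°) between the endpoints.
Interpolate at f = 5/8 with slerp weights a = sin((1−f)δ)/sin δ ≈ 0.446, b = sin(fδ)/sin δ ≈ 0.707.
p = a·p₁ + b·p₂ ≈ (0.719, -0.602, -0.348); φ = arcsin(p_z) ≈ -20.35°, λ = atan2(p_y, p_x) ≈ -39.97°.

≈ lat -20°, lon -40°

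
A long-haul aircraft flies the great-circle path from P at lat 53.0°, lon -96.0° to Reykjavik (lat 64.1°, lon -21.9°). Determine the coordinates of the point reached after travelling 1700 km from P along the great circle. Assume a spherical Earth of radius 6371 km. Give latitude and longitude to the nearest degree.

Write both endpoints as unit vectors p₁, p₂ with components (cos φ cos λ, cos φ sin λ, sin φ).
The central angle between the endpoints is δ = arccos(p₁·p₂) ≈ 0.659 rad (37.8°). The total great-circle distance is δ·R ≈ 0.659 × 6371 ≈ 4200 km, so the target fraction is f = 1700/4200 ≈ 0.405.
Interpolate at f ≈ 0.405 with slerp weights a = sin((1−f)δ)/sin δ ≈ 0.624, b = sin(fδ)/sin δ ≈ 0.430.
p = a·p₁ + b·p₂ ≈ (0.135, -0.444, 0.886); φ = arcsin(p_z) ≈ 62.36°, λ = atan2(p_y, p_x) ≈ -73.06°.

≈ lat 62°, lon -73°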